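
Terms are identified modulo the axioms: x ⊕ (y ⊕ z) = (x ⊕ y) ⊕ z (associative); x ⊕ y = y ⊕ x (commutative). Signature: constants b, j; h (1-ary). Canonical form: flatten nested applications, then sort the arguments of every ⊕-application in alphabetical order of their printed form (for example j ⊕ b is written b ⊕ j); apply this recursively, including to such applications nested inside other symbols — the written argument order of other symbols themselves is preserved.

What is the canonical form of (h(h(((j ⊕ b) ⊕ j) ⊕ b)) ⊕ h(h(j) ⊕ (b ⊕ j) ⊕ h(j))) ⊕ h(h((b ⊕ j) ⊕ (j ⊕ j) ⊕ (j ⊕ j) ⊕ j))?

Merge nested applications:  h(h(((j ⊕ b) ⊕ j) ⊕ b)) ⊕ h(h(j) ⊕ (b ⊕ j) ⊕ h(j)) ⊕ h(h((b ⊕ j) ⊕ (j ⊕ j) ⊕ (j ⊕ j) ⊕ j))
Canonicalize subterm:  h(h(((j ⊕ b) ⊕ j) ⊕ b))  →  h(h(b ⊕ b ⊕ j ⊕ j))
Canonicalize subterm:  h(h(j) ⊕ (b ⊕ j) ⊕ h(j))  →  h(b ⊕ h(j) ⊕ h(j) ⊕ j)
Simplify inside:  h(h((b ⊕ j) ⊕ (j ⊕ j) ⊕ (j ⊕ j) ⊕ j))  →  h(h(b ⊕ j ⊕ j ⊕ j ⊕ j ⊕ j ⊕ j))
Order the arguments:  h(b ⊕ h(j) ⊕ h(j) ⊕ j) ⊕ h(h(b ⊕ b ⊕ j ⊕ j)) ⊕ h(h(b ⊕ j ⊕ j ⊕ j ⊕ j ⊕ j ⊕ j))

Answer: h(b ⊕ h(j) ⊕ h(j) ⊕ j) ⊕ h(h(b ⊕ b ⊕ j ⊕ j)) ⊕ h(h(b ⊕ j ⊕ j ⊕ j ⊕ j ⊕ j ⊕ j))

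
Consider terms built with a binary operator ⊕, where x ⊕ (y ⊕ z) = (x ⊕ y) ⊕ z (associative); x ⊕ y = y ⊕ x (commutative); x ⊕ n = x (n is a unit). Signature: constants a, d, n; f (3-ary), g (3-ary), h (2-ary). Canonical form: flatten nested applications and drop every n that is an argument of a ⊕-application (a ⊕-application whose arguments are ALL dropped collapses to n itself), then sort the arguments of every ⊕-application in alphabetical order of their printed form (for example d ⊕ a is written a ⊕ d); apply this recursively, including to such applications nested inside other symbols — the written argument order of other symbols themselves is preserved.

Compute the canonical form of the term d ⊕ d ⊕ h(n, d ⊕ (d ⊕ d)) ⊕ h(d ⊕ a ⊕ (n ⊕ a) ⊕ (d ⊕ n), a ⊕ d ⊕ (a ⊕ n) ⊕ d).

Answer: d ⊕ d ⊕ h(a ⊕ a ⊕ d ⊕ d, a ⊕ a ⊕ d ⊕ d) ⊕ h(n, d ⊕ d ⊕ d)

Derivation:
Inside:  h(n, d ⊕ (d ⊕ d))  →  h(n, d ⊕ d ⊕ d)
Inside:  h(d ⊕ a ⊕ (n ⊕ a) ⊕ (d ⊕ n), a ⊕ d ⊕ (a ⊕ n) ⊕ d)  →  h(a ⊕ a ⊕ d ⊕ d, a ⊕ a ⊕ d ⊕ d)
Order the arguments:  d ⊕ d ⊕ h(a ⊕ a ⊕ d ⊕ d, a ⊕ a ⊕ d ⊕ d) ⊕ h(n, d ⊕ d ⊕ d)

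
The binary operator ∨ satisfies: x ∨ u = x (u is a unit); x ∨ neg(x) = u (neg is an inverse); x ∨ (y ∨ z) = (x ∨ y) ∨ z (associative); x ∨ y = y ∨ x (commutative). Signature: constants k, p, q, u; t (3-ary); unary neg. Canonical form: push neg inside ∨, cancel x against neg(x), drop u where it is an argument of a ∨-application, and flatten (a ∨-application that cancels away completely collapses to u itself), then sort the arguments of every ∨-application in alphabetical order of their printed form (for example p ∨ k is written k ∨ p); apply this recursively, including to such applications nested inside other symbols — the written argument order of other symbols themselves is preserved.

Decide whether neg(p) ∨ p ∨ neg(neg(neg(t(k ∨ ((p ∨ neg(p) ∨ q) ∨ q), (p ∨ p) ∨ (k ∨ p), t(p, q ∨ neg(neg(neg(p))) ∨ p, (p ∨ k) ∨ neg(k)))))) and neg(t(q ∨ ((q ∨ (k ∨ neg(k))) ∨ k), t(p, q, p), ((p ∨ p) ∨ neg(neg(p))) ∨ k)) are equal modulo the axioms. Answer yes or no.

Answer: no — neg(t(k ∨ q ∨ q, k ∨ p ∨ p ∨ p, t(p, q, p))) vs neg(t(k ∨ q ∨ q, t(p, q, p), k ∨ p ∨ p ∨ p))

Derivation:
Left:  neg(p) ∨ p ∨ neg(neg(neg(t(k ∨ ((p ∨ neg(p) ∨ q) ∨ q), (p ∨ p) ∨ (k ∨ p), t(p, q ∨ neg(neg(neg(p))) ∨ p, (p ∨ k) ∨ neg(k))))))
  Push neg inside:  distribute neg over ∨ and collapse double neg
  Cancel inverse pairs:  p cancels
  Combine occurrences:  neg(t(k ∨ q ∨ q, k ∨ p ∨ p ∨ p, t(p, q, p)))
Right:  neg(t(q ∨ ((q ∨ (k ∨ neg(k))) ∨ k), t(p, q, p), ((p ∨ p) ∨ neg(neg(p))) ∨ k))
  Push neg inside:  distribute neg over ∨ and collapse double neg
  Collect:  neg(t(k ∨ q ∨ q, t(p, q, p), k ∨ p ∨ p ∨ p))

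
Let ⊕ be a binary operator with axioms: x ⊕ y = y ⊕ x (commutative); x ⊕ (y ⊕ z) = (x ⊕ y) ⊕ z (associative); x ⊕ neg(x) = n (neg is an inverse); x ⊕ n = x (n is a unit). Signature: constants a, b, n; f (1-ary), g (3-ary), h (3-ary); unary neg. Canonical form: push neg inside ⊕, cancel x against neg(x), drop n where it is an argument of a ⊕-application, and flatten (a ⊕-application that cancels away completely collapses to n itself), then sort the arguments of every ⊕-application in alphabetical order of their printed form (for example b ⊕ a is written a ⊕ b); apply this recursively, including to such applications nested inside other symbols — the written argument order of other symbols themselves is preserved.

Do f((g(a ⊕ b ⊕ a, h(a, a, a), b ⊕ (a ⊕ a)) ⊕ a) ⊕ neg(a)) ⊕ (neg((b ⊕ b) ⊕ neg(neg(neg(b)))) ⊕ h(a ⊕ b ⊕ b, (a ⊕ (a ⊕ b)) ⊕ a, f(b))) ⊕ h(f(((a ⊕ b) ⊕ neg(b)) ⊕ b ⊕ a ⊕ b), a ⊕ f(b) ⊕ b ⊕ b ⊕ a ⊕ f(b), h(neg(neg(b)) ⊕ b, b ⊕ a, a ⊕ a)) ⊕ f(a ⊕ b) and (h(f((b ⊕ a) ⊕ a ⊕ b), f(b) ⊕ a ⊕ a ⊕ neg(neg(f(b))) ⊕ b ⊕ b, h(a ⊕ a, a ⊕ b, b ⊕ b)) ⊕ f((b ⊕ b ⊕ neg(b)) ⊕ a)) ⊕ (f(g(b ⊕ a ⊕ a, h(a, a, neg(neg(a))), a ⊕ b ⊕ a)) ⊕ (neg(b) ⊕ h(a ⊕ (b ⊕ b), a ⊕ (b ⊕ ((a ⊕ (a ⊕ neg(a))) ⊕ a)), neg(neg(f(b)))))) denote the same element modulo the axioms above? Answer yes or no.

Answer: no — f(a ⊕ b) ⊕ f(g(a ⊕ a ⊕ b, h(a, a, a), a ⊕ a ⊕ b)) ⊕ h(a ⊕ b ⊕ b, a ⊕ a ⊕ a ⊕ b, f(b)) ⊕ h(f(a ⊕ a ⊕ b ⊕ b), a ⊕ a ⊕ b ⊕ b ⊕ f(b) ⊕ f(b), h(b ⊕ b, a ⊕ b, a ⊕ a)) ⊕ neg(b) vs f(a ⊕ b) ⊕ f(g(a ⊕ a ⊕ b, h(a, a, a), a ⊕ a ⊕ b)) ⊕ h(a ⊕ b ⊕ b, a ⊕ a ⊕ a ⊕ b, f(b)) ⊕ h(f(a ⊕ a ⊕ b ⊕ b), a ⊕ a ⊕ b ⊕ b ⊕ f(b) ⊕ f(b), h(a ⊕ a, a ⊕ b, b ⊕ b)) ⊕ neg(b)

Derivation:
Left:  f((g(a ⊕ b ⊕ a, h(a, a, a), b ⊕ (a ⊕ a)) ⊕ a) ⊕ neg(a)) ⊕ (neg((b ⊕ b) ⊕ neg(neg(neg(b)))) ⊕ h(a ⊕ b ⊕ b, (a ⊕ (a ⊕ b)) ⊕ a, f(b))) ⊕ h(f(((a ⊕ b) ⊕ neg(b)) ⊕ b ⊕ a ⊕ b), a ⊕ f(b) ⊕ b ⊕ b ⊕ a ⊕ f(b), h(neg(neg(b)) ⊕ b, b ⊕ a, a ⊕ a)) ⊕ f(a ⊕ b)
  Push neg inside:  distribute neg over ⊕ and collapse double neg
  Collect terms:  f(g(a ⊕ a ⊕ b, h(a, a, a), a ⊕ a ⊕ b)) ⊕ neg(b) ⊕ h(a ⊕ b ⊕ b, a ⊕ a ⊕ a ⊕ b, f(b)) ⊕ h(f(a ⊕ a ⊕ b ⊕ b), a ⊕ a ⊕ b ⊕ b ⊕ f(b) ⊕ f(b), h(b ⊕ b, a ⊕ b, a ⊕ a)) ⊕ f(a ⊕ b)
  Order the arguments:  f(a ⊕ b) ⊕ f(g(a ⊕ a ⊕ b, h(a, a, a), a ⊕ a ⊕ b)) ⊕ h(a ⊕ b ⊕ b, a ⊕ a ⊕ a ⊕ b, f(b)) ⊕ h(f(a ⊕ a ⊕ b ⊕ b), a ⊕ a ⊕ b ⊕ b ⊕ f(b) ⊕ f(b), h(b ⊕ b, a ⊕ b, a ⊕ a)) ⊕ neg(b)
Right:  (h(f((b ⊕ a) ⊕ a ⊕ b), f(b) ⊕ a ⊕ a ⊕ neg(neg(f(b))) ⊕ b ⊕ b, h(a ⊕ a, a ⊕ b, b ⊕ b)) ⊕ f((b ⊕ b ⊕ neg(b)) ⊕ a)) ⊕ (f(g(b ⊕ a ⊕ a, h(a, a, neg(neg(a))), a ⊕ b ⊕ a)) ⊕ (neg(b) ⊕ h(a ⊕ (b ⊕ b), a ⊕ (b ⊕ ((a ⊕ (a ⊕ neg(a))) ⊕ a)), neg(neg(f(b))))))
  Push neg inside:  distribute neg over ⊕ and collapse double neg
  Collect terms:  h(f(a ⊕ a ⊕ b ⊕ b), a ⊕ a ⊕ b ⊕ b ⊕ f(b) ⊕ f(b), h(a ⊕ a, a ⊕ b, b ⊕ b)) ⊕ f(a ⊕ b) ⊕ f(g(a ⊕ a ⊕ b, h(a, a, a), a ⊕ a ⊕ b)) ⊕ neg(b) ⊕ h(a ⊕ b ⊕ b, a ⊕ a ⊕ a ⊕ b, f(b))
  Sort:  f(a ⊕ b) ⊕ f(g(a ⊕ a ⊕ b, h(a, a, a), a ⊕ a ⊕ b)) ⊕ h(a ⊕ b ⊕ b, a ⊕ a ⊕ a ⊕ b, f(b)) ⊕ h(f(a ⊕ a ⊕ b ⊕ b), a ⊕ a ⊕ b ⊕ b ⊕ f(b) ⊕ f(b), h(a ⊕ a, a ⊕ b, b ⊕ b)) ⊕ neg(b)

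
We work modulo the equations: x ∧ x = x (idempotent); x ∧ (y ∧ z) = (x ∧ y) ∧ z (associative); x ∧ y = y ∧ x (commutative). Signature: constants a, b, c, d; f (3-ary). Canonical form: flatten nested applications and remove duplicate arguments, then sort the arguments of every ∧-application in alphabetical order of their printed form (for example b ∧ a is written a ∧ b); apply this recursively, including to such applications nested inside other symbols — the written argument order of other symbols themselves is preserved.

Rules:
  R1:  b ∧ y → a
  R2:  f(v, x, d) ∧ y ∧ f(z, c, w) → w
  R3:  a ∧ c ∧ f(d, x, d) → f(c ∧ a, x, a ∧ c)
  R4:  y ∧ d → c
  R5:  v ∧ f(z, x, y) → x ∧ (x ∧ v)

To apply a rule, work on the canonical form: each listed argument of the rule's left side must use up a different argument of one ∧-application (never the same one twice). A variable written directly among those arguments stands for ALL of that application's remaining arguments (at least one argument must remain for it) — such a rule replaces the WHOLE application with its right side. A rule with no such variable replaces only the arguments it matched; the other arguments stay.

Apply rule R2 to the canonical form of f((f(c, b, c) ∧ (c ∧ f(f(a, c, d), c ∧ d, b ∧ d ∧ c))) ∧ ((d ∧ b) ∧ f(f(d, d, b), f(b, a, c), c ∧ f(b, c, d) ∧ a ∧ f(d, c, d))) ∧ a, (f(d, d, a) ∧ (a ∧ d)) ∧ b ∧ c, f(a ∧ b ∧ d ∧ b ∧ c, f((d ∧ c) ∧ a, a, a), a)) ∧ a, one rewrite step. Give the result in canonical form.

Canonical form:  a ∧ f(a ∧ b ∧ c ∧ d ∧ f(c, b, c) ∧ f(f(a, c, d), c ∧ d, b ∧ c ∧ d) ∧ f(f(d, d, b), f(b, a, c), a ∧ c ∧ f(b, c, d) ∧ f(d, c, d)), a ∧ b ∧ c ∧ d ∧ f(d, d, a), f(a ∧ b ∧ c ∧ d, f(a ∧ c ∧ d, a, a), a))
Match R2:  consume f(b, c, d), f(d, c, d);  v := b, w := d, x := c, y := a ∧ c, z := d
Every leftover argument binds to the variable; the entire application is replaced.
Giving:  a ∧ f(a ∧ b ∧ c ∧ d ∧ f(c, b, c) ∧ f(f(a, c, d), c ∧ d, b ∧ c ∧ d) ∧ f(f(d, d, b), f(b, a, c), d), a ∧ b ∧ c ∧ d ∧ f(d, d, a), f(a ∧ b ∧ c ∧ d, f(a ∧ c ∧ d, a, a), a))

Answer: a ∧ f(a ∧ b ∧ c ∧ d ∧ f(c, b, c) ∧ f(f(a, c, d), c ∧ d, b ∧ c ∧ d) ∧ f(f(d, d, b), f(b, a, c), d), a ∧ b ∧ c ∧ d ∧ f(d, d, a), f(a ∧ b ∧ c ∧ d, f(a ∧ c ∧ d, a, a), a))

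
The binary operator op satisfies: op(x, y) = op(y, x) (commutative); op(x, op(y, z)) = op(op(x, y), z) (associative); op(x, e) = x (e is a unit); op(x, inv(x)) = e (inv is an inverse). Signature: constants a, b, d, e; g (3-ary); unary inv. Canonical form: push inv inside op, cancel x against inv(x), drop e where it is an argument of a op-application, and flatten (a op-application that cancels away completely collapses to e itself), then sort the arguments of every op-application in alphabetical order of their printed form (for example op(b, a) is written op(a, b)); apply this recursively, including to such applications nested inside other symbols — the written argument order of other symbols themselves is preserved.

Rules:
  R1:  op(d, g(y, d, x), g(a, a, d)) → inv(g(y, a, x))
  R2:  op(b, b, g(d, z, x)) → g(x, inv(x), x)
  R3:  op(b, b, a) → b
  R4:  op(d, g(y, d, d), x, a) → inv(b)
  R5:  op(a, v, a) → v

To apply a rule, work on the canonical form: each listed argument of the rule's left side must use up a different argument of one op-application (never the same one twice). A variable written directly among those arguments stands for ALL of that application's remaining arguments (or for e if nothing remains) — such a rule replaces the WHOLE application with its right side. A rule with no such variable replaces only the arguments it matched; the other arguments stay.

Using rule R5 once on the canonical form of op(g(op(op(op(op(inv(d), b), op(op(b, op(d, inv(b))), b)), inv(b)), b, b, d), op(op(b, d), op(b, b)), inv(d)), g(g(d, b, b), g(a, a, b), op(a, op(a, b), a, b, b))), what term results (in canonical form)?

Canonical form:  op(g(g(d, b, b), g(a, a, b), op(a, a, a, b, b, b)), g(op(b, b, b, d), op(b, b, b, d), inv(d)))
R5 matches:  uses a, a;  v := op(a, b, b, b)
The extension variable absorbs all remaining arguments, so the whole application is rewritten.
New term:  op(g(g(d, b, b), g(a, a, b), op(a, b, b, b)), g(op(b, b, b, d), op(b, b, b, d), inv(d)))

Answer: op(g(g(d, b, b), g(a, a, b), op(a, b, b, b)), g(op(b, b, b, d), op(b, b, b, d), inv(d)))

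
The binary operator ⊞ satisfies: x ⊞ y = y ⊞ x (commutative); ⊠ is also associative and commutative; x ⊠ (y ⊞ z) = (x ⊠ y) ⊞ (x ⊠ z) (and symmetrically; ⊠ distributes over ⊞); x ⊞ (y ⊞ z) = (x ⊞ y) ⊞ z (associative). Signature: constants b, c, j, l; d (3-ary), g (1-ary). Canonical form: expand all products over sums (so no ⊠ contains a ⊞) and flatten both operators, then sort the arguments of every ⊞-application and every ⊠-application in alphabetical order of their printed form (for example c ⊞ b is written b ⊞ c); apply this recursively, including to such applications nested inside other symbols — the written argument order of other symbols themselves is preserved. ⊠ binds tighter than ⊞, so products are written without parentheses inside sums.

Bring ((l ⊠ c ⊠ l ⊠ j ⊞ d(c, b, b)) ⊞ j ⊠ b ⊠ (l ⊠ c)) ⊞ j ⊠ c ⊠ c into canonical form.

Answer: b ⊠ c ⊠ j ⊠ l ⊞ c ⊠ c ⊠ j ⊞ c ⊠ j ⊠ l ⊠ l ⊞ d(c, b, b)

Derivation:
Un-nest:  c ⊠ j ⊠ l ⊠ l ⊞ d(c, b, b) ⊞ b ⊠ c ⊠ j ⊠ l ⊞ c ⊠ c ⊠ j
Sort:  b ⊠ c ⊠ j ⊠ l ⊞ c ⊠ c ⊠ j ⊞ c ⊠ j ⊠ l ⊠ l ⊞ d(c, b, b)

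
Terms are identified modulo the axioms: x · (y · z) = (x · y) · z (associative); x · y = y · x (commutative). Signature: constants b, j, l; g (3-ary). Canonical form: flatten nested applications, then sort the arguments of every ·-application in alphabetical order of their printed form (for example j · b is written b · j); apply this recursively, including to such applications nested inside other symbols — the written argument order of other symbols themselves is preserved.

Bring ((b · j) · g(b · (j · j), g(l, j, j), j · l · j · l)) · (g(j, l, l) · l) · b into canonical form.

Merge nested applications:  b · j · g(b · (j · j), g(l, j, j), j · l · j · l) · g(j, l, l) · l · b
Simplify inside:  g(b · (j · j), g(l, j, j), j · l · j · l)  →  g(b · j · j, g(l, j, j), j · j · l · l)
Order the arguments:  b · b · g(b · j · j, g(l, j, j), j · j · l · l) · g(j, l, l) · j · l

Answer: b · b · g(b · j · j, g(l, j, j), j · j · l · l) · g(j, l, l) · j · l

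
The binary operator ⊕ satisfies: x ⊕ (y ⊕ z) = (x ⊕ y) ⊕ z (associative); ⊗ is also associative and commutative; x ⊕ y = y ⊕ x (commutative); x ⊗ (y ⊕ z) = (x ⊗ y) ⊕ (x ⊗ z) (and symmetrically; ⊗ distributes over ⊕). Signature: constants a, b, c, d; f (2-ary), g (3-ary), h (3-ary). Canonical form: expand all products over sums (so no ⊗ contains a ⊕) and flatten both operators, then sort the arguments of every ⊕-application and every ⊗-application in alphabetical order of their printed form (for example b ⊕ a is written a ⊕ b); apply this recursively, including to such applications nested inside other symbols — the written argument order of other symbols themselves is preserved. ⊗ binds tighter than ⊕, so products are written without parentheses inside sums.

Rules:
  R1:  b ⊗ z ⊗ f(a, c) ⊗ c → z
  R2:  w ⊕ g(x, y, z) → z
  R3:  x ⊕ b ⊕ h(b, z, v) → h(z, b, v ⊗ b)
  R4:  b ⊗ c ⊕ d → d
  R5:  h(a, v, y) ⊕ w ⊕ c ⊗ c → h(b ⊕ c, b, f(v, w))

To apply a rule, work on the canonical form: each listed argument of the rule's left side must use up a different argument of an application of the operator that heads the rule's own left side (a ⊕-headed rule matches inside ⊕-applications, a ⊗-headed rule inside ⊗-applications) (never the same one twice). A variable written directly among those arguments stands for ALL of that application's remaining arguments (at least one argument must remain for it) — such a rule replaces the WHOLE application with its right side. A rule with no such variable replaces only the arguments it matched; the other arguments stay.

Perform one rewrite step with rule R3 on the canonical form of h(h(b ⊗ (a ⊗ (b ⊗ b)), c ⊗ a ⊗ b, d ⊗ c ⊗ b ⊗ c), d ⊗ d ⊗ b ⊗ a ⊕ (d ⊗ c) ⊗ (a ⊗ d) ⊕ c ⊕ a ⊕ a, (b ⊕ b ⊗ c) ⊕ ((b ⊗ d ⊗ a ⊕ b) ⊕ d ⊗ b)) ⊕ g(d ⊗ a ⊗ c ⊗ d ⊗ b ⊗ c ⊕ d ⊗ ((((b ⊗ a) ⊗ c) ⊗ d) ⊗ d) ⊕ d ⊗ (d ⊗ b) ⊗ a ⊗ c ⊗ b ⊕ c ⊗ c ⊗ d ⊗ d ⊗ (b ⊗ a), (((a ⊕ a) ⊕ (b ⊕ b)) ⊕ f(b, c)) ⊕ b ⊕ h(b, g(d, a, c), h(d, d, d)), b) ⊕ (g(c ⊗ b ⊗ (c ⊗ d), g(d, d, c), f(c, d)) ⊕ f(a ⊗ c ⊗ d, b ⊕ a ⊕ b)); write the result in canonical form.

Answer: f(a ⊗ c ⊗ d, a ⊕ b ⊕ b) ⊕ g(a ⊗ b ⊗ b ⊗ c ⊗ d ⊗ d ⊕ a ⊗ b ⊗ c ⊗ c ⊗ d ⊗ d ⊕ a ⊗ b ⊗ c ⊗ c ⊗ d ⊗ d ⊕ a ⊗ b ⊗ c ⊗ d ⊗ d ⊗ d, h(g(d, a, c), b, b ⊗ h(d, d, d)), b) ⊕ g(b ⊗ c ⊗ c ⊗ d, g(d, d, c), f(c, d)) ⊕ h(h(a ⊗ b ⊗ b ⊗ b, a ⊗ b ⊗ c, b ⊗ c ⊗ c ⊗ d), a ⊕ a ⊕ a ⊗ b ⊗ d ⊗ d ⊕ a ⊗ c ⊗ d ⊗ d ⊕ c, a ⊗ b ⊗ d ⊕ b ⊕ b ⊕ b ⊗ c ⊕ b ⊗ d)

Derivation:
Canonical form:  f(a ⊗ c ⊗ d, a ⊕ b ⊕ b) ⊕ g(a ⊗ b ⊗ b ⊗ c ⊗ d ⊗ d ⊕ a ⊗ b ⊗ c ⊗ c ⊗ d ⊗ d ⊕ a ⊗ b ⊗ c ⊗ c ⊗ d ⊗ d ⊕ a ⊗ b ⊗ c ⊗ d ⊗ d ⊗ d, a ⊕ a ⊕ b ⊕ b ⊕ b ⊕ f(b, c) ⊕ h(b, g(d, a, c), h(d, d, d)), b) ⊕ g(b ⊗ c ⊗ c ⊗ d, g(d, d, c), f(c, d)) ⊕ h(h(a ⊗ b ⊗ b ⊗ b, a ⊗ b ⊗ c, b ⊗ c ⊗ c ⊗ d), a ⊕ a ⊕ a ⊗ b ⊗ d ⊗ d ⊕ a ⊗ c ⊗ d ⊗ d ⊕ c, a ⊗ b ⊗ d ⊕ b ⊕ b ⊕ b ⊗ c ⊕ b ⊗ d)
Apply R3:  consuming b, h(b, g(d, a, c), h(d, d, d));  v := h(d, d, d), x := a ⊕ a ⊕ b ⊕ b ⊕ f(b, c), z := g(d, a, c)
The extension variable absorbs all remaining arguments, so the whole application is rewritten.
Giving:  f(a ⊗ c ⊗ d, a ⊕ b ⊕ b) ⊕ g(a ⊗ b ⊗ b ⊗ c ⊗ d ⊗ d ⊕ a ⊗ b ⊗ c ⊗ c ⊗ d ⊗ d ⊕ a ⊗ b ⊗ c ⊗ c ⊗ d ⊗ d ⊕ a ⊗ b ⊗ c ⊗ d ⊗ d ⊗ d, h(g(d, a, c), b, b ⊗ h(d, d, d)), b) ⊕ g(b ⊗ c ⊗ c ⊗ d, g(d, d, c), f(c, d)) ⊕ h(h(a ⊗ b ⊗ b ⊗ b, a ⊗ b ⊗ c, b ⊗ c ⊗ c ⊗ d), a ⊕ a ⊕ a ⊗ b ⊗ d ⊗ d ⊕ a ⊗ c ⊗ d ⊗ d ⊕ c, a ⊗ b ⊗ d ⊕ b ⊕ b ⊕ b ⊗ c ⊕ b ⊗ d)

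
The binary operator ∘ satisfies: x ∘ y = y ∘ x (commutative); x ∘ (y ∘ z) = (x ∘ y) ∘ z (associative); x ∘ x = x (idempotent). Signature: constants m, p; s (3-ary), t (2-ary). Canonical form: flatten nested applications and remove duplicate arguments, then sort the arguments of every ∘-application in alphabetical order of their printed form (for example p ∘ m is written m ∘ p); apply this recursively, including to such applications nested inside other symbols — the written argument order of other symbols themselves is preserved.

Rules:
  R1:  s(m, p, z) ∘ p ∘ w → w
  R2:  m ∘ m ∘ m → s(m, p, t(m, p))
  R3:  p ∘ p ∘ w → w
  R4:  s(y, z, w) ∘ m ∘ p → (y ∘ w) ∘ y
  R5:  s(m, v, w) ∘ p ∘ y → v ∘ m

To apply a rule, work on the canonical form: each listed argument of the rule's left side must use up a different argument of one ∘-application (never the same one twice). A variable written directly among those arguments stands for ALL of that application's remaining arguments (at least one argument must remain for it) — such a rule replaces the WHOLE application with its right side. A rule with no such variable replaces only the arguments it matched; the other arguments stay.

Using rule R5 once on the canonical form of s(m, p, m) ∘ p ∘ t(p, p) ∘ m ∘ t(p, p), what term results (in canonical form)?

Canonical form:  m ∘ p ∘ s(m, p, m) ∘ t(p, p)
R5 matches:  uses p, s(m, p, m);  v := p, w := m, y := m ∘ t(p, p)
The extension variable absorbs all remaining arguments, so the whole application is rewritten.
Giving:  m ∘ p

Answer: m ∘ p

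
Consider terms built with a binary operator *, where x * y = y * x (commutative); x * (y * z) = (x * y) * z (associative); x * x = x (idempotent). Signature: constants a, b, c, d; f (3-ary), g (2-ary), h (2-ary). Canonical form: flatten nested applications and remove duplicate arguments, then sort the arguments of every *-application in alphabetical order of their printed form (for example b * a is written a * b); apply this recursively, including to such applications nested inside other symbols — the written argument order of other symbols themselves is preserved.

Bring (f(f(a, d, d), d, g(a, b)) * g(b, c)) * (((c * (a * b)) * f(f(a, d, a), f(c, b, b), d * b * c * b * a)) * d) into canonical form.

Answer: a * b * c * d * f(f(a, d, a), f(c, b, b), a * b * c * d) * f(f(a, d, d), d, g(a, b)) * g(b, c)

Derivation:
Merge nested applications:  f(f(a, d, d), d, g(a, b)) * g(b, c) * c * a * b * f(f(a, d, a), f(c, b, b), d * b * c * b * a) * d
Simplify inside:  f(f(a, d, a), f(c, b, b), d * b * c * b * a)  →  f(f(a, d, a), f(c, b, b), a * b * c * d)
Sort arguments:  a * b * c * d * f(f(a, d, a), f(c, b, b), a * b * c * d) * f(f(a, d, d), d, g(a, b)) * g(b, c)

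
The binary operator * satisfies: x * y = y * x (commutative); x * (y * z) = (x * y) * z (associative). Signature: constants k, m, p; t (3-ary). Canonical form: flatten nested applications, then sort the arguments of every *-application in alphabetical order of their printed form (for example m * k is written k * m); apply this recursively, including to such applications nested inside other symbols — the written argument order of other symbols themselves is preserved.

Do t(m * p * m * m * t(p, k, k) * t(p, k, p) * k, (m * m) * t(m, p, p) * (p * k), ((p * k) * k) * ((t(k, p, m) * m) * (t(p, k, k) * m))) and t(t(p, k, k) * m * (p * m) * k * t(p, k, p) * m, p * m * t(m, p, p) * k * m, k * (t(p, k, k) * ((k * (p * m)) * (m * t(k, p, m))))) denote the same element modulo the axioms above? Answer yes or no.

Answer: yes — both canonical forms are t(k * m * m * m * p * t(p, k, k) * t(p, k, p), k * m * m * p * t(m, p, p), k * k * m * m * p * t(k, p, m) * t(p, k, k))

Derivation:
Left:  t(m * p * m * m * t(p, k, k) * t(p, k, p) * k, (m * m) * t(m, p, p) * (p * k), ((p * k) * k) * ((t(k, p, m) * m) * (t(p, k, k) * m)))
  Work inside:  ((p * k) * k) * ((t(k, p, m) * m) * (t(p, k, k) * m))
  Flatten:  p * k * k * t(k, p, m) * m * t(p, k, k) * m
  Sort:  k * k * m * m * p * t(k, p, m) * t(p, k, k)
  Reassemble:  t(k * m * m * m * p * t(p, k, k) * t(p, k, p), k * m * m * p * t(m, p, p), k * k * m * m * p * t(k, p, m) * t(p, k, k))
Right:  t(t(p, k, k) * m * (p * m) * k * t(p, k, p) * m, p * m * t(m, p, p) * k * m, k * (t(p, k, k) * ((k * (p * m)) * (m * t(k, p, m)))))
  Work inside:  k * (t(p, k, k) * ((k * (p * m)) * (m * t(k, p, m))))
  Merge nested applications:  k * t(p, k, k) * k * p * m * m * t(k, p, m)
  Sort:  k * k * m * m * p * t(k, p, m) * t(p, k, k)
  Put back:  t(k * m * m * m * p * t(p, k, k) * t(p, k, p), k * m * m * p * t(m, p, p), k * k * m * m * p * t(k, p, m) * t(p, k, k))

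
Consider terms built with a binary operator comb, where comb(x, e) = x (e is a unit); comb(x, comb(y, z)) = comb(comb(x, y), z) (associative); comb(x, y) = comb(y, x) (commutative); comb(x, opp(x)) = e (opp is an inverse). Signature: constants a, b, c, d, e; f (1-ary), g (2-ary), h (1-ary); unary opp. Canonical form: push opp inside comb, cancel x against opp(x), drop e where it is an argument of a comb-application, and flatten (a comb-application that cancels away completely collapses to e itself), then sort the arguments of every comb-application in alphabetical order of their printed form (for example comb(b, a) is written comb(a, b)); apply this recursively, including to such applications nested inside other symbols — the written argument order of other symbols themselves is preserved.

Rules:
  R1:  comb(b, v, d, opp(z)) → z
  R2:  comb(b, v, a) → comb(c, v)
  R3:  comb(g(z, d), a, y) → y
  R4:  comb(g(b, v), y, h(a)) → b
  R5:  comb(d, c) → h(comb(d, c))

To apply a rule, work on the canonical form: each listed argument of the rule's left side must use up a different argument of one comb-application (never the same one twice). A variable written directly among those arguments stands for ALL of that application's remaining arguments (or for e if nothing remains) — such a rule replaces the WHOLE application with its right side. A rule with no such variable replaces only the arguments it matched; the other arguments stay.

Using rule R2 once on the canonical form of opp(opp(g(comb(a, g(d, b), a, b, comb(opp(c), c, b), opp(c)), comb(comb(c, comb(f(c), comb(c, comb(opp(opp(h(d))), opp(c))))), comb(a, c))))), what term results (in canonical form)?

Answer: g(comb(a, b, g(d, b)), comb(a, c, c, f(c), h(d)))

Derivation:
Canonical form:  g(comb(a, a, b, b, g(d, b), opp(c)), comb(a, c, c, f(c), h(d)))
Apply R2:  consuming a, b;  v := comb(a, b, g(d, b), opp(c))
The extension variable absorbs all remaining arguments, so the whole application is rewritten.
New term:  g(comb(a, b, g(d, b)), comb(a, c, c, f(c), h(d)))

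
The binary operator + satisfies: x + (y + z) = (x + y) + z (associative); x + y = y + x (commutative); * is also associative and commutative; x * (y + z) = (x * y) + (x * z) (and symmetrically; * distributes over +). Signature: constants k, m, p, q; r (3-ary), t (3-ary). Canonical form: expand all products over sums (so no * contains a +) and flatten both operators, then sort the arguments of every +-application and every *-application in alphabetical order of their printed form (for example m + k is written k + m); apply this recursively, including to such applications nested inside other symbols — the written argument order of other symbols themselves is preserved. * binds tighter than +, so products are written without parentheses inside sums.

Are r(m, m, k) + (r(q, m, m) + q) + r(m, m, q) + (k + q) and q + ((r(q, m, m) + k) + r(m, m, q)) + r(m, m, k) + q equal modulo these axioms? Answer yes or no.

Answer: yes — both canonical forms are k + q + q + r(m, m, k) + r(m, m, q) + r(q, m, m)

Derivation:
Left:  r(m, m, k) + (r(q, m, m) + q) + r(m, m, q) + (k + q)
  Un-nest:  r(m, m, k) + r(q, m, m) + q + r(m, m, q) + k + q
  Sort:  k + q + q + r(m, m, k) + r(m, m, q) + r(q, m, m)
Right:  q + ((r(q, m, m) + k) + r(m, m, q)) + r(m, m, k) + q
  Flatten:  q + r(q, m, m) + k + r(m, m, q) + r(m, m, k) + q
  Order the arguments:  k + q + q + r(m, m, k) + r(m, m, q) + r(q, m, m)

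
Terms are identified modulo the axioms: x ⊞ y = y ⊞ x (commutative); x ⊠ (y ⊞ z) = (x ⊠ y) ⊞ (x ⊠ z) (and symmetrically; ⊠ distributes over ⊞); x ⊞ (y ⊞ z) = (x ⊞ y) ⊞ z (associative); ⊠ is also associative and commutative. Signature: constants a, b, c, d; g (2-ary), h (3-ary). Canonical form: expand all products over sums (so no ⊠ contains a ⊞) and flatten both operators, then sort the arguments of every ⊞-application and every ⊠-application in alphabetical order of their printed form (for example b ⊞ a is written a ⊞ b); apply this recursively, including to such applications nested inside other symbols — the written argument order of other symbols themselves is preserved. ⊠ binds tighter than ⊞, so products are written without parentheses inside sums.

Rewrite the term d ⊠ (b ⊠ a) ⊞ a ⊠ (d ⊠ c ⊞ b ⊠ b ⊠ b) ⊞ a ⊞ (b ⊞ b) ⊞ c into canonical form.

Answer: a ⊞ a ⊠ b ⊠ b ⊠ b ⊞ a ⊠ b ⊠ d ⊞ a ⊠ c ⊠ d ⊞ b ⊞ b ⊞ c

Derivation:
Expand:  a ⊠ b ⊠ d ⊞ a ⊠ c ⊠ d ⊞ a ⊠ b ⊠ b ⊠ b ⊞ a ⊞ b ⊞ b ⊞ c
Order the arguments:  a ⊞ a ⊠ b ⊠ b ⊠ b ⊞ a ⊠ b ⊠ d ⊞ a ⊠ c ⊠ d ⊞ b ⊞ b ⊞ c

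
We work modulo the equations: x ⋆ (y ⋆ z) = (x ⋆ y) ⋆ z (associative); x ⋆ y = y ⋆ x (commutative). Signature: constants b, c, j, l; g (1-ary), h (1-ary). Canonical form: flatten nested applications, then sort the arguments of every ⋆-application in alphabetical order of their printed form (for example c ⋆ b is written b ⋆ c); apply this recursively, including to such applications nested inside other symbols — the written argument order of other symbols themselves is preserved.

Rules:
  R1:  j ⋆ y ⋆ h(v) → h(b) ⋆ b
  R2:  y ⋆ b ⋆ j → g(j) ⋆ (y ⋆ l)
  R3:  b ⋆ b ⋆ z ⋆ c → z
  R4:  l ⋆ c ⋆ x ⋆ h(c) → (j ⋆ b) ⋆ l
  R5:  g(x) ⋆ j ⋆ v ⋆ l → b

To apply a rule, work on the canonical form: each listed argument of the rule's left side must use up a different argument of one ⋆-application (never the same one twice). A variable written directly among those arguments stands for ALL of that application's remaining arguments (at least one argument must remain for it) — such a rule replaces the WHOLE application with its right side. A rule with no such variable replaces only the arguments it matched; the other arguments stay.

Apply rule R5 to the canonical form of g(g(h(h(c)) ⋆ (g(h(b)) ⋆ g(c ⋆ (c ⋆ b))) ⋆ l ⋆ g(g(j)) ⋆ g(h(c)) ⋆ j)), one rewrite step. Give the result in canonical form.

Canonical form:  g(g(g(b ⋆ c ⋆ c) ⋆ g(g(j)) ⋆ g(h(b)) ⋆ g(h(c)) ⋆ h(h(c)) ⋆ j ⋆ l))
R5 matches:  uses g(b ⋆ c ⋆ c), j, l;  v := g(g(j)) ⋆ g(h(b)) ⋆ g(h(c)) ⋆ h(h(c)), x := b ⋆ c ⋆ c
Every leftover argument binds to the variable; the entire application is replaced.
Result:  g(g(b))

Answer: g(g(b))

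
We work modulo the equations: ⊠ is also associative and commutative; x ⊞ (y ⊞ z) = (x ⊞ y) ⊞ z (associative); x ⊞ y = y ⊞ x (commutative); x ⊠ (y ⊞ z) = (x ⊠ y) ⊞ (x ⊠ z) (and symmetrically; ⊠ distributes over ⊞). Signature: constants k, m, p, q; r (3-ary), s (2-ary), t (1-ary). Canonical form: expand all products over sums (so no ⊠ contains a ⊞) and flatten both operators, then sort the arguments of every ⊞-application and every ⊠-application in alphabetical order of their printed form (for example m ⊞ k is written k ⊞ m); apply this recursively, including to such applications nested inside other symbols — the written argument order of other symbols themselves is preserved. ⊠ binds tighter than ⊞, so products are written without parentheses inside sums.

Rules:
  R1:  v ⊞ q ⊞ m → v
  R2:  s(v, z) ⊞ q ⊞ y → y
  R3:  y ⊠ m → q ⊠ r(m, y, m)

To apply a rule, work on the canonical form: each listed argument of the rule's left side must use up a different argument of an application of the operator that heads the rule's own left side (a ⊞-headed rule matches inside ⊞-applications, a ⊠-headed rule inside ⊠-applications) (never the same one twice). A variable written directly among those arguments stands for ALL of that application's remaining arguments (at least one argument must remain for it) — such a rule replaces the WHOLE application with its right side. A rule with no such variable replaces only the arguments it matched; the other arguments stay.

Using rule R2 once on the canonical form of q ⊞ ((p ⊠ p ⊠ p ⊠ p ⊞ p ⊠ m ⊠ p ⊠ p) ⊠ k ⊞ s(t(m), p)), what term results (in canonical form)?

Answer: k ⊠ m ⊠ p ⊠ p ⊠ p ⊞ k ⊠ p ⊠ p ⊠ p ⊠ p

Derivation:
Canonical form:  k ⊠ m ⊠ p ⊠ p ⊠ p ⊞ k ⊠ p ⊠ p ⊠ p ⊠ p ⊞ q ⊞ s(t(m), p)
Match R2:  consume q, s(t(m), p);  v := t(m), y := k ⊠ m ⊠ p ⊠ p ⊠ p ⊞ k ⊠ p ⊠ p ⊠ p ⊠ p, z := p
Every leftover argument binds to the variable; the entire application is replaced.
New term:  k ⊠ m ⊠ p ⊠ p ⊠ p ⊞ k ⊠ p ⊠ p ⊠ p ⊠ p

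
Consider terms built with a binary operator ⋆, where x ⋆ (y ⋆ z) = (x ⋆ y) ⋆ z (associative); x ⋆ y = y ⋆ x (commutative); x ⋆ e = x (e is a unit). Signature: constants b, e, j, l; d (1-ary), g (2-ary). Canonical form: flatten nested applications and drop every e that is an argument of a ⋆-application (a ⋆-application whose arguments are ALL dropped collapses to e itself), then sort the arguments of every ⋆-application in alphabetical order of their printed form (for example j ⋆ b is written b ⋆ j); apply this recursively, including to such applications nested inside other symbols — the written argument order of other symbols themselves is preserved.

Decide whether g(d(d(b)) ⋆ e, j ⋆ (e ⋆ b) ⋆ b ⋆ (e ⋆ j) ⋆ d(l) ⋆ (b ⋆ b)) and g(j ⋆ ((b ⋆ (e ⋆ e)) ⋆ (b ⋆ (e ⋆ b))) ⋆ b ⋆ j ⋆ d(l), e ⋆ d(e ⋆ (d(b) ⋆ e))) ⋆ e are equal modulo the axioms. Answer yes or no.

Answer: no — g(d(d(b)), b ⋆ b ⋆ b ⋆ b ⋆ d(l) ⋆ j ⋆ j) vs g(b ⋆ b ⋆ b ⋆ b ⋆ d(l) ⋆ j ⋆ j, d(d(b)))

Derivation:
Left:  g(d(d(b)) ⋆ e, j ⋆ (e ⋆ b) ⋆ b ⋆ (e ⋆ j) ⋆ d(l) ⋆ (b ⋆ b))
  Descend into:  j ⋆ (e ⋆ b) ⋆ b ⋆ (e ⋆ j) ⋆ d(l) ⋆ (b ⋆ b)
  Flatten:  j ⋆ e ⋆ b ⋆ b ⋆ e ⋆ j ⋆ d(l) ⋆ b ⋆ b
  Drop the unit:  drop e (×2)
  Order the arguments:  b ⋆ b ⋆ b ⋆ b ⋆ d(l) ⋆ j ⋆ j
  Rebuild:  g(d(d(b)), b ⋆ b ⋆ b ⋆ b ⋆ d(l) ⋆ j ⋆ j)
Right:  g(j ⋆ ((b ⋆ (e ⋆ e)) ⋆ (b ⋆ (e ⋆ b))) ⋆ b ⋆ j ⋆ d(l), e ⋆ d(e ⋆ (d(b) ⋆ e))) ⋆ e
  Canonicalize subterm:  g(j ⋆ ((b ⋆ (e ⋆ e)) ⋆ (b ⋆ (e ⋆ b))) ⋆ b ⋆ j ⋆ d(l), e ⋆ d(e ⋆ (d(b) ⋆ e)))  →  g(b ⋆ b ⋆ b ⋆ b ⋆ d(l) ⋆ j ⋆ j, d(d(b)))
  Drop the unit:  drop e
  Order the arguments:  g(b ⋆ b ⋆ b ⋆ b ⋆ d(l) ⋆ j ⋆ j, d(d(b)))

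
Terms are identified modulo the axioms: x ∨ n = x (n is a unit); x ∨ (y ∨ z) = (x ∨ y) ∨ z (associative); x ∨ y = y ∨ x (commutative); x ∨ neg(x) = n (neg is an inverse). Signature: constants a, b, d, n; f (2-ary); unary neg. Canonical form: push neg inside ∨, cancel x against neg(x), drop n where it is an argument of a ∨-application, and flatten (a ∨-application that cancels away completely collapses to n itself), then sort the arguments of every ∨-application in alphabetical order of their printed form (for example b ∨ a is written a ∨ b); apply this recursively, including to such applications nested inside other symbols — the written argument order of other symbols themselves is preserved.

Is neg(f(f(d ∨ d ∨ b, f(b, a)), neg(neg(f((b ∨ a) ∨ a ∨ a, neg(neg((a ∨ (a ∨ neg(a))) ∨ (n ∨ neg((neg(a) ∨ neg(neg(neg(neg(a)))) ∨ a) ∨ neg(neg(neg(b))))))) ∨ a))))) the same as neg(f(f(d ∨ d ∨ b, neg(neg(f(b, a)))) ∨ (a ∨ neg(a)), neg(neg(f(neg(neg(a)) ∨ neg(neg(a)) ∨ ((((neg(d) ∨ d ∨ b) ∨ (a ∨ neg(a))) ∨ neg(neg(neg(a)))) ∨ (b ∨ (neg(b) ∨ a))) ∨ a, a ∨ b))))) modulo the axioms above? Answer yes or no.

Answer: yes — both canonical forms are neg(f(f(b ∨ d ∨ d, f(b, a)), f(a ∨ a ∨ a ∨ b, a ∨ b)))

Derivation:
Left:  neg(f(f(d ∨ d ∨ b, f(b, a)), neg(neg(f((b ∨ a) ∨ a ∨ a, neg(neg((a ∨ (a ∨ neg(a))) ∨ (n ∨ neg((neg(a) ∨ neg(neg(neg(neg(a)))) ∨ a) ∨ neg(neg(neg(b))))))) ∨ a)))))
  Push neg inside:  distribute neg over ∨ and collapse double neg
  Collect terms:  neg(f(f(b ∨ d ∨ d, f(b, a)), f(a ∨ a ∨ a ∨ b, a ∨ b)))
Right:  neg(f(f(d ∨ d ∨ b, neg(neg(f(b, a)))) ∨ (a ∨ neg(a)), neg(neg(f(neg(neg(a)) ∨ neg(neg(a)) ∨ ((((neg(d) ∨ d ∨ b) ∨ (a ∨ neg(a))) ∨ neg(neg(neg(a)))) ∨ (b ∨ (neg(b) ∨ a))) ∨ a, a ∨ b)))))
  Push neg inside:  distribute neg over ∨ and collapse double neg
  Collect terms:  neg(f(f(b ∨ d ∨ d, f(b, a)), f(a ∨ a ∨ a ∨ b, a ∨ b)))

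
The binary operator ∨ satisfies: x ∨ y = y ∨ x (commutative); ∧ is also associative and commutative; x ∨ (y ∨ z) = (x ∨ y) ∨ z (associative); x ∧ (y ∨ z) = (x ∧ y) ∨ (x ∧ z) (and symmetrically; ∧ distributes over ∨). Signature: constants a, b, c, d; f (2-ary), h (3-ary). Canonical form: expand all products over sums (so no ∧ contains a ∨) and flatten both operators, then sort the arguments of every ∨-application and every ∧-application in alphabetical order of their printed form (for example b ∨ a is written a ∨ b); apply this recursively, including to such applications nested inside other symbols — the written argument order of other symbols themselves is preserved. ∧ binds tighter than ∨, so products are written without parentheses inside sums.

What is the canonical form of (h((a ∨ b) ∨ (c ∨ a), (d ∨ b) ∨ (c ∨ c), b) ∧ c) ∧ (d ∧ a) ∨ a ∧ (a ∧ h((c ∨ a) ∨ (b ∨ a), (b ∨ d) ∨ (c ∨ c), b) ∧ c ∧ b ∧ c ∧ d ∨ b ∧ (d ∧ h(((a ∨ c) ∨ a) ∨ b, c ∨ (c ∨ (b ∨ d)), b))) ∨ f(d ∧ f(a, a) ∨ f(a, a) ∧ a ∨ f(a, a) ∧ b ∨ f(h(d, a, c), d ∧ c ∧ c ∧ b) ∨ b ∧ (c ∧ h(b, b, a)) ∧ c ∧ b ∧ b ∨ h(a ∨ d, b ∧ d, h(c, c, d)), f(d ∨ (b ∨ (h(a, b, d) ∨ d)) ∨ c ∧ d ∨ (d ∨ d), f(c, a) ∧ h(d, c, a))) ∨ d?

Expand products over sums:  a ∧ c ∧ d ∧ h(a ∨ a ∨ b ∨ c, b ∨ c ∨ c ∨ d, b) ∨ a ∧ a ∧ b ∧ c ∧ c ∧ d ∧ h(a ∨ a ∨ b ∨ c, b ∨ c ∨ c ∨ d, b) ∨ a ∧ b ∧ d ∧ h(a ∨ a ∨ b ∨ c, b ∨ c ∨ c ∨ d, b) ∨ f(a ∧ f(a, a) ∨ b ∧ b ∧ b ∧ c ∧ c ∧ h(b, b, a) ∨ b ∧ f(a, a) ∨ d ∧ f(a, a) ∨ f(h(d, a, c), b ∧ c ∧ c ∧ d) ∨ h(a ∨ d, b ∧ d, h(c, c, d)), f(b ∨ c ∧ d ∨ d ∨ d ∨ d ∨ d ∨ h(a, b, d), f(c, a) ∧ h(d, c, a))) ∨ d
Sort arguments:  a ∧ a ∧ b ∧ c ∧ c ∧ d ∧ h(a ∨ a ∨ b ∨ c, b ∨ c ∨ c ∨ d, b) ∨ a ∧ b ∧ d ∧ h(a ∨ a ∨ b ∨ c, b ∨ c ∨ c ∨ d, b) ∨ a ∧ c ∧ d ∧ h(a ∨ a ∨ b ∨ c, b ∨ c ∨ c ∨ d, b) ∨ d ∨ f(a ∧ f(a, a) ∨ b ∧ b ∧ b ∧ c ∧ c ∧ h(b, b, a) ∨ b ∧ f(a, a) ∨ d ∧ f(a, a) ∨ f(h(d, a, c), b ∧ c ∧ c ∧ d) ∨ h(a ∨ d, b ∧ d, h(c, c, d)), f(b ∨ c ∧ d ∨ d ∨ d ∨ d ∨ d ∨ h(a, b, d), f(c, a) ∧ h(d, c, a)))

Answer: a ∧ a ∧ b ∧ c ∧ c ∧ d ∧ h(a ∨ a ∨ b ∨ c, b ∨ c ∨ c ∨ d, b) ∨ a ∧ b ∧ d ∧ h(a ∨ a ∨ b ∨ c, b ∨ c ∨ c ∨ d, b) ∨ a ∧ c ∧ d ∧ h(a ∨ a ∨ b ∨ c, b ∨ c ∨ c ∨ d, b) ∨ d ∨ f(a ∧ f(a, a) ∨ b ∧ b ∧ b ∧ c ∧ c ∧ h(b, b, a) ∨ b ∧ f(a, a) ∨ d ∧ f(a, a) ∨ f(h(d, a, c), b ∧ c ∧ c ∧ d) ∨ h(a ∨ d, b ∧ d, h(c, c, d)), f(b ∨ c ∧ d ∨ d ∨ d ∨ d ∨ d ∨ h(a, b, d), f(c, a) ∧ h(d, c, a)))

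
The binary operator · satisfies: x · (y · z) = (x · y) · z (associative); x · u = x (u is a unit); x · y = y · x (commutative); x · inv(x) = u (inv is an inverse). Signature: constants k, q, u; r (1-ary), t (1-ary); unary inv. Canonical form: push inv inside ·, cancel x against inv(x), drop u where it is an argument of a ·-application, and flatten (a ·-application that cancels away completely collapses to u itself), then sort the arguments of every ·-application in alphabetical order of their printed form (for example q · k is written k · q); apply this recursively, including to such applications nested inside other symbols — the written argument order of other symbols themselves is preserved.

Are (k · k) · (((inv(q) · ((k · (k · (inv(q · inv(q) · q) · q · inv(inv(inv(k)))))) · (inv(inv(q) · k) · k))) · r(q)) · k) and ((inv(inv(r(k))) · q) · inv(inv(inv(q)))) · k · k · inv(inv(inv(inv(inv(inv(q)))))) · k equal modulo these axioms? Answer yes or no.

Left:  (k · k) · (((inv(q) · ((k · (k · (inv(q · inv(q) · q) · q · inv(inv(inv(k)))))) · (inv(inv(q) · k) · k))) · r(q)) · k)
  Push inv inside:  distribute inv over · and collapse double inv
  Cancel:  q cancels
  Collect terms:  k · k · k · k · r(q)
Right:  ((inv(inv(r(k))) · q) · inv(inv(inv(q)))) · k · k · inv(inv(inv(inv(inv(inv(q)))))) · k
  Push inv inside:  distribute inv over · and collapse double inv
  Collect terms:  r(k) · q · k · k · k
  Sort arguments:  k · k · k · q · r(k)

Answer: no — k · k · k · k · r(q) vs k · k · k · q · r(k)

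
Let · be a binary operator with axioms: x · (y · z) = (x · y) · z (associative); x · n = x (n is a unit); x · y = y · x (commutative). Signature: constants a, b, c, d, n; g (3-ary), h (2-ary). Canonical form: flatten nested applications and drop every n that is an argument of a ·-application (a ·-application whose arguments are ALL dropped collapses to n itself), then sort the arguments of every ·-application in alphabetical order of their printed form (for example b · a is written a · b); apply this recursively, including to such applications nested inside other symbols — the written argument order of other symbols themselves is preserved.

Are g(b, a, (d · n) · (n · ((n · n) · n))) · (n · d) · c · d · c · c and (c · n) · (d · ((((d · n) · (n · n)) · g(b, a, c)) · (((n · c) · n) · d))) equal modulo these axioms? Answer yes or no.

Answer: no — c · c · c · d · d · g(b, a, d) vs c · c · d · d · d · g(b, a, c)

Derivation:
Left:  g(b, a, (d · n) · (n · ((n · n) · n))) · (n · d) · c · d · c · c
  Merge nested applications:  g(b, a, (d · n) · (n · ((n · n) · n))) · n · d · c · d · c · c
  Inside:  g(b, a, (d · n) · (n · ((n · n) · n)))  →  g(b, a, d)
  Unit:  drop n
  Order the arguments:  c · c · c · d · d · g(b, a, d)
Right:  (c · n) · (d · ((((d · n) · (n · n)) · g(b, a, c)) · (((n · c) · n) · d)))
  Flatten:  c · n · d · d · n · n · n · g(b, a, c) · n · c · n · d
  Unit:  drop n (×6)
  Sort:  c · c · d · d · d · g(b, a, c)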